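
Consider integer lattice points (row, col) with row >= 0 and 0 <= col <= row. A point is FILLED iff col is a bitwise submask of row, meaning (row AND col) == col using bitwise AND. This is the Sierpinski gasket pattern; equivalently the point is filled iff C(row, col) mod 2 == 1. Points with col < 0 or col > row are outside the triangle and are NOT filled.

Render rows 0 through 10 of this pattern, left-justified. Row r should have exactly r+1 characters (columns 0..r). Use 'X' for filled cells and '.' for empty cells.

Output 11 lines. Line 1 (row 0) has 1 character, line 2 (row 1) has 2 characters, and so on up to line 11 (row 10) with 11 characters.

Answer: X
XX
X.X
XXXX
X...X
XX..XX
X.X.X.X
XXXXXXXX
X.......X
XX......XX
X.X.....X.X

Derivation:
r0=0: X
r1=1: XX
r2=10: X.X
r3=11: XXXX
r4=100: X...X
r5=101: XX..XX
r6=110: X.X.X.X
r7=111: XXXXXXXX
r8=1000: X.......X
r9=1001: XX......XX
r10=1010: X.X.....X.X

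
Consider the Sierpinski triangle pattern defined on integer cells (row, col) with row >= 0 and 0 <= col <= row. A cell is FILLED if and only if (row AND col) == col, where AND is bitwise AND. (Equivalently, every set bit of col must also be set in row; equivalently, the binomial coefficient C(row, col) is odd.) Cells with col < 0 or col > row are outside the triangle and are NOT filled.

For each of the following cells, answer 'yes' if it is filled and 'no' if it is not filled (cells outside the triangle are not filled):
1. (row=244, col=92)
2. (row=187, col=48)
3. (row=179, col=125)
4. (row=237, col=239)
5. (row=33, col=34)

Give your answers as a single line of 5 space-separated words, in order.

Answer: no yes no no no

Derivation:
(244,92): row=0b11110100, col=0b1011100, row AND col = 0b1010100 = 84; 84 != 92 -> empty
(187,48): row=0b10111011, col=0b110000, row AND col = 0b110000 = 48; 48 == 48 -> filled
(179,125): row=0b10110011, col=0b1111101, row AND col = 0b110001 = 49; 49 != 125 -> empty
(237,239): col outside [0, 237] -> not filled
(33,34): col outside [0, 33] -> not filled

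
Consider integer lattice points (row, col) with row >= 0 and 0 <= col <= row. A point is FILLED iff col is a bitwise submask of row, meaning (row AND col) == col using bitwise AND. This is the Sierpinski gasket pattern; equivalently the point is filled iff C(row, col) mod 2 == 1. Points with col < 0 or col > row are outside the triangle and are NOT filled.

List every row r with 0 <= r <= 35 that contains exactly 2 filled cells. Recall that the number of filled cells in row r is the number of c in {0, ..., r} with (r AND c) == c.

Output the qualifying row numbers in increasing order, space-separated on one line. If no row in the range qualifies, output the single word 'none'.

Answer: 1 2 4 8 16 32

Derivation:
Row r has 2^popcount(r) filled cells, so we need popcount(r) = log2(2) = 1.
Scan r = 0..35 and keep those with exactly 1 one-bits:
r=0=0 popcount=0 -> skip
r=1=1 popcount=1 -> KEEP
r=2=10 popcount=1 -> KEEP
r=3=11 popcount=2 -> skip
r=4=100 popcount=1 -> KEEP
r=5=101 popcount=2 -> skip
r=6=110 popcount=2 -> skip
r=7=111 popcount=3 -> skip
r=8=1000 popcount=1 -> KEEP
r=9=1001 popcount=2 -> skip
r=10=1010 popcount=2 -> skip
r=11=1011 popcount=3 -> skip
r=12=1100 popcount=2 -> skip
r=13=1101 popcount=3 -> skip
r=14=1110 popcount=3 -> skip
r=15=1111 popcount=4 -> skip
r=16=10000 popcount=1 -> KEEP
r=17=10001 popcount=2 -> skip
r=18=10010 popcount=2 -> skip
r=19=10011 popcount=3 -> skip
r=20=10100 popcount=2 -> skip
r=21=10101 popcount=3 -> skip
r=22=10110 popcount=3 -> skip
r=23=10111 popcount=4 -> skip
r=24=11000 popcount=2 -> skip
r=25=11001 popcount=3 -> skip
r=26=11010 popcount=3 -> skip
r=27=11011 popcount=4 -> skip
r=28=11100 popcount=3 -> skip
r=29=11101 popcount=4 -> skip
r=30=11110 popcount=4 -> skip
r=31=11111 popcount=5 -> skip
r=32=100000 popcount=1 -> KEEP
r=33=100001 popcount=2 -> skip
r=34=100010 popcount=2 -> skip
r=35=100011 popcount=3 -> skip
Kept rows: 1 2 4 8 16 32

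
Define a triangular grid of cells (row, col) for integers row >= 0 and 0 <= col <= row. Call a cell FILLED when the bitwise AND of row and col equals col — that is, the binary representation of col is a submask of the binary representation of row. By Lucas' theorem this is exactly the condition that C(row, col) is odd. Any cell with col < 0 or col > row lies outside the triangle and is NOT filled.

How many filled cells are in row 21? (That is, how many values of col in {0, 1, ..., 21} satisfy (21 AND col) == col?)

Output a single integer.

21 in binary = 10101
popcount(21) = number of 1-bits in 10101 = 3
A col c satisfies (21 AND c) == c iff every set bit of c is also set in 21; each of the 3 set bits of 21 can independently be on or off in c.
count = 2^3 = 8

Answer: 8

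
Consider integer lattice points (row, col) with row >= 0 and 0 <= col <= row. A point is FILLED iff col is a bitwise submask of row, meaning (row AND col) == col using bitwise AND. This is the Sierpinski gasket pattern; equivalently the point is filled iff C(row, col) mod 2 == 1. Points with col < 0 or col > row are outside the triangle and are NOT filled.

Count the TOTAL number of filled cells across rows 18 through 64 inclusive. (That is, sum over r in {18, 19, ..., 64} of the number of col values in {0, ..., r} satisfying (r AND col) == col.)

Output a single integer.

r18=10010 pc2: +4 =4
r19=10011 pc3: +8 =12
r20=10100 pc2: +4 =16
r21=10101 pc3: +8 =24
r22=10110 pc3: +8 =32
r23=10111 pc4: +16 =48
r24=11000 pc2: +4 =52
r25=11001 pc3: +8 =60
r26=11010 pc3: +8 =68
r27=11011 pc4: +16 =84
r28=11100 pc3: +8 =92
r29=11101 pc4: +16 =108
r30=11110 pc4: +16 =124
r31=11111 pc5: +32 =156
r32=100000 pc1: +2 =158
r33=100001 pc2: +4 =162
r34=100010 pc2: +4 =166
r35=100011 pc3: +8 =174
r36=100100 pc2: +4 =178
r37=100101 pc3: +8 =186
r38=100110 pc3: +8 =194
r39=100111 pc4: +16 =210
r40=101000 pc2: +4 =214
r41=101001 pc3: +8 =222
r42=101010 pc3: +8 =230
r43=101011 pc4: +16 =246
r44=101100 pc3: +8 =254
r45=101101 pc4: +16 =270
r46=101110 pc4: +16 =286
r47=101111 pc5: +32 =318
r48=110000 pc2: +4 =322
r49=110001 pc3: +8 =330
r50=110010 pc3: +8 =338
r51=110011 pc4: +16 =354
r52=110100 pc3: +8 =362
r53=110101 pc4: +16 =378
r54=110110 pc4: +16 =394
r55=110111 pc5: +32 =426
r56=111000 pc3: +8 =434
r57=111001 pc4: +16 =450
r58=111010 pc4: +16 =466
r59=111011 pc5: +32 =498
r60=111100 pc4: +16 =514
r61=111101 pc5: +32 =546
r62=111110 pc5: +32 =578
r63=111111 pc6: +64 =642
r64=1000000 pc1: +2 =644

Answer: 644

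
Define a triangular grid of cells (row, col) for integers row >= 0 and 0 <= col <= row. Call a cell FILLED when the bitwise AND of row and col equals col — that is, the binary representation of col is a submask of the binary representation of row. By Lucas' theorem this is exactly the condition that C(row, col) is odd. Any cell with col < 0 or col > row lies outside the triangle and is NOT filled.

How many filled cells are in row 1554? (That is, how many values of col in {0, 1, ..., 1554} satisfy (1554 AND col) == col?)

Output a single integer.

Answer: 16

Derivation:
1554 in binary = 11000010010
popcount(1554) = number of 1-bits in 11000010010 = 4
A col c satisfies (1554 AND c) == c iff every set bit of c is also set in 1554; each of the 4 set bits of 1554 can independently be on or off in c.
count = 2^4 = 16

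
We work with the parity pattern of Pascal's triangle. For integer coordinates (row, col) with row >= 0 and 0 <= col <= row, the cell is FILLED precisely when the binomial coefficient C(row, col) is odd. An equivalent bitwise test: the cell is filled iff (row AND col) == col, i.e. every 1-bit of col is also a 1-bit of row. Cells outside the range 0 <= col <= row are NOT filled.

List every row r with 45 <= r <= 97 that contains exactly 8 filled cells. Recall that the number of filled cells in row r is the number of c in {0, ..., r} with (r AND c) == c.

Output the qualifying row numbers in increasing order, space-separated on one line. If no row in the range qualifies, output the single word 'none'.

Row r has 2^popcount(r) filled cells, so we need popcount(r) = log2(8) = 3.
Scan r = 45..97 and keep those with exactly 3 one-bits:
r=45=101101 popcount=4 -> skip
r=46=101110 popcount=4 -> skip
r=47=101111 popcount=5 -> skip
r=48=110000 popcount=2 -> skip
r=49=110001 popcount=3 -> KEEP
r=50=110010 popcount=3 -> KEEP
r=51=110011 popcount=4 -> skip
r=52=110100 popcount=3 -> KEEP
r=53=110101 popcount=4 -> skip
r=54=110110 popcount=4 -> skip
r=55=110111 popcount=5 -> skip
r=56=111000 popcount=3 -> KEEP
r=57=111001 popcount=4 -> skip
r=58=111010 popcount=4 -> skip
r=59=111011 popcount=5 -> skip
r=60=111100 popcount=4 -> skip
r=61=111101 popcount=5 -> skip
r=62=111110 popcount=5 -> skip
r=63=111111 popcount=6 -> skip
r=64=1000000 popcount=1 -> skip
r=65=1000001 popcount=2 -> skip
r=66=1000010 popcount=2 -> skip
r=67=1000011 popcount=3 -> KEEP
r=68=1000100 popcount=2 -> skip
r=69=1000101 popcount=3 -> KEEP
r=70=1000110 popcount=3 -> KEEP
r=71=1000111 popcount=4 -> skip
r=72=1001000 popcount=2 -> skip
r=73=1001001 popcount=3 -> KEEP
r=74=1001010 popcount=3 -> KEEP
r=75=1001011 popcount=4 -> skip
r=76=1001100 popcount=3 -> KEEP
r=77=1001101 popcount=4 -> skip
r=78=1001110 popcount=4 -> skip
r=79=1001111 popcount=5 -> skip
r=80=1010000 popcount=2 -> skip
r=81=1010001 popcount=3 -> KEEP
r=82=1010010 popcount=3 -> KEEP
r=83=1010011 popcount=4 -> skip
r=84=1010100 popcount=3 -> KEEP
r=85=1010101 popcount=4 -> skip
r=86=1010110 popcount=4 -> skip
r=87=1010111 popcount=5 -> skip
r=88=1011000 popcount=3 -> KEEP
r=89=1011001 popcount=4 -> skip
r=90=1011010 popcount=4 -> skip
r=91=1011011 popcount=5 -> skip
r=92=1011100 popcount=4 -> skip
r=93=1011101 popcount=5 -> skip
r=94=1011110 popcount=5 -> skip
r=95=1011111 popcount=6 -> skip
r=96=1100000 popcount=2 -> skip
r=97=1100001 popcount=3 -> KEEP
Kept rows: 49 50 52 56 67 69 70 73 74 76 81 82 84 88 97

Answer: 49 50 52 56 67 69 70 73 74 76 81 82 84 88 97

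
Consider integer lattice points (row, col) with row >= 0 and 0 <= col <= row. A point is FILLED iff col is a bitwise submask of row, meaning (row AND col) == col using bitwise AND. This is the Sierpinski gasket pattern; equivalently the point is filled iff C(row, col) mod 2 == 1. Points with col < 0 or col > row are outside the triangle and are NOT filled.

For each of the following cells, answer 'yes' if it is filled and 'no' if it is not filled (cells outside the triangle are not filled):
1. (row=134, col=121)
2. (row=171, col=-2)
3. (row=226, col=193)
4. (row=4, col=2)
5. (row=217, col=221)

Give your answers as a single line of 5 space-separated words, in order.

(134,121): row=0b10000110, col=0b1111001, row AND col = 0b0 = 0; 0 != 121 -> empty
(171,-2): col outside [0, 171] -> not filled
(226,193): row=0b11100010, col=0b11000001, row AND col = 0b11000000 = 192; 192 != 193 -> empty
(4,2): row=0b100, col=0b10, row AND col = 0b0 = 0; 0 != 2 -> empty
(217,221): col outside [0, 217] -> not filled

Answer: no no no no no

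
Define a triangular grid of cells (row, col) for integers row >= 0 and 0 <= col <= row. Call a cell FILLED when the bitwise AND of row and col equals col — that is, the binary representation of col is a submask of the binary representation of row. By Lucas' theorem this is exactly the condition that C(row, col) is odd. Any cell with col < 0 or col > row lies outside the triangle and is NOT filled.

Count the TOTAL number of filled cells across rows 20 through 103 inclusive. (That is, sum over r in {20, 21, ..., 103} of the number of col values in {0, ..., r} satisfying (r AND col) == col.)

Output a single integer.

Answer: 1224

Derivation:
r20=10100 pc2: +4 =4
r21=10101 pc3: +8 =12
r22=10110 pc3: +8 =20
r23=10111 pc4: +16 =36
r24=11000 pc2: +4 =40
r25=11001 pc3: +8 =48
r26=11010 pc3: +8 =56
r27=11011 pc4: +16 =72
r28=11100 pc3: +8 =80
r29=11101 pc4: +16 =96
r30=11110 pc4: +16 =112
r31=11111 pc5: +32 =144
r32=100000 pc1: +2 =146
r33=100001 pc2: +4 =150
r34=100010 pc2: +4 =154
r35=100011 pc3: +8 =162
r36=100100 pc2: +4 =166
r37=100101 pc3: +8 =174
r38=100110 pc3: +8 =182
r39=100111 pc4: +16 =198
r40=101000 pc2: +4 =202
r41=101001 pc3: +8 =210
r42=101010 pc3: +8 =218
r43=101011 pc4: +16 =234
r44=101100 pc3: +8 =242
r45=101101 pc4: +16 =258
r46=101110 pc4: +16 =274
r47=101111 pc5: +32 =306
r48=110000 pc2: +4 =310
r49=110001 pc3: +8 =318
r50=110010 pc3: +8 =326
r51=110011 pc4: +16 =342
r52=110100 pc3: +8 =350
r53=110101 pc4: +16 =366
r54=110110 pc4: +16 =382
r55=110111 pc5: +32 =414
r56=111000 pc3: +8 =422
r57=111001 pc4: +16 =438
r58=111010 pc4: +16 =454
r59=111011 pc5: +32 =486
r60=111100 pc4: +16 =502
r61=111101 pc5: +32 =534
r62=111110 pc5: +32 =566
r63=111111 pc6: +64 =630
r64=1000000 pc1: +2 =632
r65=1000001 pc2: +4 =636
r66=1000010 pc2: +4 =640
r67=1000011 pc3: +8 =648
r68=1000100 pc2: +4 =652
r69=1000101 pc3: +8 =660
r70=1000110 pc3: +8 =668
r71=1000111 pc4: +16 =684
r72=1001000 pc2: +4 =688
r73=1001001 pc3: +8 =696
r74=1001010 pc3: +8 =704
r75=1001011 pc4: +16 =720
r76=1001100 pc3: +8 =728
r77=1001101 pc4: +16 =744
r78=1001110 pc4: +16 =760
r79=1001111 pc5: +32 =792
r80=1010000 pc2: +4 =796
r81=1010001 pc3: +8 =804
r82=1010010 pc3: +8 =812
r83=1010011 pc4: +16 =828
r84=1010100 pc3: +8 =836
r85=1010101 pc4: +16 =852
r86=1010110 pc4: +16 =868
r87=1010111 pc5: +32 =900
r88=1011000 pc3: +8 =908
r89=1011001 pc4: +16 =924
r90=1011010 pc4: +16 =940
r91=1011011 pc5: +32 =972
r92=1011100 pc4: +16 =988
r93=1011101 pc5: +32 =1020
r94=1011110 pc5: +32 =1052
r95=1011111 pc6: +64 =1116
r96=1100000 pc2: +4 =1120
r97=1100001 pc3: +8 =1128
r98=1100010 pc3: +8 =1136
r99=1100011 pc4: +16 =1152
r100=1100100 pc3: +8 =1160
r101=1100101 pc4: +16 =1176
r102=1100110 pc4: +16 =1192
r103=1100111 pc5: +32 =1224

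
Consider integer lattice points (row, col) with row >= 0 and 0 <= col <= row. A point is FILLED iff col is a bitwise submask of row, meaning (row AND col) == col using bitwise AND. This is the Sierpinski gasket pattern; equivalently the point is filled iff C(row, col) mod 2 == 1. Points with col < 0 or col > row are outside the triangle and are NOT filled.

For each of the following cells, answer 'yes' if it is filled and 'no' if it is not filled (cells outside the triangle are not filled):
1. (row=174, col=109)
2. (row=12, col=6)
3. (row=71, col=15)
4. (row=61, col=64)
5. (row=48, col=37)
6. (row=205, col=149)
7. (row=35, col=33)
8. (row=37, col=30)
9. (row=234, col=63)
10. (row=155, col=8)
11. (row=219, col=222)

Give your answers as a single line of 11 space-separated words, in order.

Answer: no no no no no no yes no no yes no

Derivation:
(174,109): row=0b10101110, col=0b1101101, row AND col = 0b101100 = 44; 44 != 109 -> empty
(12,6): row=0b1100, col=0b110, row AND col = 0b100 = 4; 4 != 6 -> empty
(71,15): row=0b1000111, col=0b1111, row AND col = 0b111 = 7; 7 != 15 -> empty
(61,64): col outside [0, 61] -> not filled
(48,37): row=0b110000, col=0b100101, row AND col = 0b100000 = 32; 32 != 37 -> empty
(205,149): row=0b11001101, col=0b10010101, row AND col = 0b10000101 = 133; 133 != 149 -> empty
(35,33): row=0b100011, col=0b100001, row AND col = 0b100001 = 33; 33 == 33 -> filled
(37,30): row=0b100101, col=0b11110, row AND col = 0b100 = 4; 4 != 30 -> empty
(234,63): row=0b11101010, col=0b111111, row AND col = 0b101010 = 42; 42 != 63 -> empty
(155,8): row=0b10011011, col=0b1000, row AND col = 0b1000 = 8; 8 == 8 -> filled
(219,222): col outside [0, 219] -> not filled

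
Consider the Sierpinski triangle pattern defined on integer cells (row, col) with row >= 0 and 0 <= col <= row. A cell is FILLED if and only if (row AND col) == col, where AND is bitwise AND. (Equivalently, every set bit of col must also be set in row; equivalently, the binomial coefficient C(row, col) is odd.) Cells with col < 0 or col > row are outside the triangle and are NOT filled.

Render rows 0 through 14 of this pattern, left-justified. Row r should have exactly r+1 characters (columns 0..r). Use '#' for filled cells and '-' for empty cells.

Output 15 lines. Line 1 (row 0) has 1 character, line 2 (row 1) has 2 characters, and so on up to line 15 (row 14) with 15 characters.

r0=0: #
r1=1: ##
r2=10: #-#
r3=11: ####
r4=100: #---#
r5=101: ##--##
r6=110: #-#-#-#
r7=111: ########
r8=1000: #-------#
r9=1001: ##------##
r10=1010: #-#-----#-#
r11=1011: ####----####
r12=1100: #---#---#---#
r13=1101: ##--##--##--##
r14=1110: #-#-#-#-#-#-#-#

Answer: #
##
#-#
####
#---#
##--##
#-#-#-#
########
#-------#
##------##
#-#-----#-#
####----####
#---#---#---#
##--##--##--##
#-#-#-#-#-#-#-#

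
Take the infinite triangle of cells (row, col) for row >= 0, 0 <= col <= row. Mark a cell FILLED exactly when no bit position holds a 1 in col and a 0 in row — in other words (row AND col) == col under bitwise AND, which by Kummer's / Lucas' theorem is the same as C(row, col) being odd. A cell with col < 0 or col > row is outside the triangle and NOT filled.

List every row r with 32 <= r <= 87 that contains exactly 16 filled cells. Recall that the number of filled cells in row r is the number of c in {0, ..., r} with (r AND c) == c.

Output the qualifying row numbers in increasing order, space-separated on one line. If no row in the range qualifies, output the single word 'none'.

Row r has 2^popcount(r) filled cells, so we need popcount(r) = log2(16) = 4.
Scan r = 32..87 and keep those with exactly 4 one-bits:
r=32=100000 popcount=1 -> skip
r=33=100001 popcount=2 -> skip
r=34=100010 popcount=2 -> skip
r=35=100011 popcount=3 -> skip
r=36=100100 popcount=2 -> skip
r=37=100101 popcount=3 -> skip
r=38=100110 popcount=3 -> skip
r=39=100111 popcount=4 -> KEEP
r=40=101000 popcount=2 -> skip
r=41=101001 popcount=3 -> skip
r=42=101010 popcount=3 -> skip
r=43=101011 popcount=4 -> KEEP
r=44=101100 popcount=3 -> skip
r=45=101101 popcount=4 -> KEEP
r=46=101110 popcount=4 -> KEEP
r=47=101111 popcount=5 -> skip
r=48=110000 popcount=2 -> skip
r=49=110001 popcount=3 -> skip
r=50=110010 popcount=3 -> skip
r=51=110011 popcount=4 -> KEEP
r=52=110100 popcount=3 -> skip
r=53=110101 popcount=4 -> KEEP
r=54=110110 popcount=4 -> KEEP
r=55=110111 popcount=5 -> skip
r=56=111000 popcount=3 -> skip
r=57=111001 popcount=4 -> KEEP
r=58=111010 popcount=4 -> KEEP
r=59=111011 popcount=5 -> skip
r=60=111100 popcount=4 -> KEEP
r=61=111101 popcount=5 -> skip
r=62=111110 popcount=5 -> skip
r=63=111111 popcount=6 -> skip
r=64=1000000 popcount=1 -> skip
r=65=1000001 popcount=2 -> skip
r=66=1000010 popcount=2 -> skip
r=67=1000011 popcount=3 -> skip
r=68=1000100 popcount=2 -> skip
r=69=1000101 popcount=3 -> skip
r=70=1000110 popcount=3 -> skip
r=71=1000111 popcount=4 -> KEEP
r=72=1001000 popcount=2 -> skip
r=73=1001001 popcount=3 -> skip
r=74=1001010 popcount=3 -> skip
r=75=1001011 popcount=4 -> KEEP
r=76=1001100 popcount=3 -> skip
r=77=1001101 popcount=4 -> KEEP
r=78=1001110 popcount=4 -> KEEP
r=79=1001111 popcount=5 -> skip
r=80=1010000 popcount=2 -> skip
r=81=1010001 popcount=3 -> skip
r=82=1010010 popcount=3 -> skip
r=83=1010011 popcount=4 -> KEEP
r=84=1010100 popcount=3 -> skip
r=85=1010101 popcount=4 -> KEEP
r=86=1010110 popcount=4 -> KEEP
r=87=1010111 popcount=5 -> skip
Kept rows: 39 43 45 46 51 53 54 57 58 60 71 75 77 78 83 85 86

Answer: 39 43 45 46 51 53 54 57 58 60 71 75 77 78 83 85 86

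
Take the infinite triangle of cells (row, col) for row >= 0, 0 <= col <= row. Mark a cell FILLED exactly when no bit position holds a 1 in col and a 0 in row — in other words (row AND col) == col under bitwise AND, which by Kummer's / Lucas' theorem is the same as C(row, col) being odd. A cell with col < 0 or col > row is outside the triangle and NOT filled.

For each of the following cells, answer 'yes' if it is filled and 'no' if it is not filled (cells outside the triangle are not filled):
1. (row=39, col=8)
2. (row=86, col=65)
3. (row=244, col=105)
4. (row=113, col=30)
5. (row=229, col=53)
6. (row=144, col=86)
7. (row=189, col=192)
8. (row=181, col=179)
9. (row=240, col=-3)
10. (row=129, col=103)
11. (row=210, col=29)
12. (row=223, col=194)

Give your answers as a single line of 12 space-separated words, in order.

(39,8): row=0b100111, col=0b1000, row AND col = 0b0 = 0; 0 != 8 -> empty
(86,65): row=0b1010110, col=0b1000001, row AND col = 0b1000000 = 64; 64 != 65 -> empty
(244,105): row=0b11110100, col=0b1101001, row AND col = 0b1100000 = 96; 96 != 105 -> empty
(113,30): row=0b1110001, col=0b11110, row AND col = 0b10000 = 16; 16 != 30 -> empty
(229,53): row=0b11100101, col=0b110101, row AND col = 0b100101 = 37; 37 != 53 -> empty
(144,86): row=0b10010000, col=0b1010110, row AND col = 0b10000 = 16; 16 != 86 -> empty
(189,192): col outside [0, 189] -> not filled
(181,179): row=0b10110101, col=0b10110011, row AND col = 0b10110001 = 177; 177 != 179 -> empty
(240,-3): col outside [0, 240] -> not filled
(129,103): row=0b10000001, col=0b1100111, row AND col = 0b1 = 1; 1 != 103 -> empty
(210,29): row=0b11010010, col=0b11101, row AND col = 0b10000 = 16; 16 != 29 -> empty
(223,194): row=0b11011111, col=0b11000010, row AND col = 0b11000010 = 194; 194 == 194 -> filled

Answer: no no no no no no no no no no no yes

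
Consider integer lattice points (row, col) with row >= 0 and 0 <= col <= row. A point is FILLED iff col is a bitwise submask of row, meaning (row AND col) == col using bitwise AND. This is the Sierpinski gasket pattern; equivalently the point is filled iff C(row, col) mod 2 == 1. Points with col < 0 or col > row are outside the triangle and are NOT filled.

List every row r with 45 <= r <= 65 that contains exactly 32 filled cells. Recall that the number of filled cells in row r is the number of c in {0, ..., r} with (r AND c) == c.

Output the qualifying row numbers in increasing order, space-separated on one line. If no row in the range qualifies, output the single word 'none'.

Answer: 47 55 59 61 62

Derivation:
Row r has 2^popcount(r) filled cells, so we need popcount(r) = log2(32) = 5.
Scan r = 45..65 and keep those with exactly 5 one-bits:
r=45=101101 popcount=4 -> skip
r=46=101110 popcount=4 -> skip
r=47=101111 popcount=5 -> KEEP
r=48=110000 popcount=2 -> skip
r=49=110001 popcount=3 -> skip
r=50=110010 popcount=3 -> skip
r=51=110011 popcount=4 -> skip
r=52=110100 popcount=3 -> skip
r=53=110101 popcount=4 -> skip
r=54=110110 popcount=4 -> skip
r=55=110111 popcount=5 -> KEEP
r=56=111000 popcount=3 -> skip
r=57=111001 popcount=4 -> skip
r=58=111010 popcount=4 -> skip
r=59=111011 popcount=5 -> KEEP
r=60=111100 popcount=4 -> skip
r=61=111101 popcount=5 -> KEEP
r=62=111110 popcount=5 -> KEEP
r=63=111111 popcount=6 -> skip
r=64=1000000 popcount=1 -> skip
r=65=1000001 popcount=2 -> skip
Kept rows: 47 55 59 61 62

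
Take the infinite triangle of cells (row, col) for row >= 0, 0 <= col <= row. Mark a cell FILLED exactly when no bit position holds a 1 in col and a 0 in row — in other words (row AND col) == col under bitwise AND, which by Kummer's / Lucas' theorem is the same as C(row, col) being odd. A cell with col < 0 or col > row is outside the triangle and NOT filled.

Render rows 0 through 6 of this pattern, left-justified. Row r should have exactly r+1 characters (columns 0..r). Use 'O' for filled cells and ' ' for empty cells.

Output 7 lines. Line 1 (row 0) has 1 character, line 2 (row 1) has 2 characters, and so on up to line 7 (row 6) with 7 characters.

Answer: O
OO
O O
OOOO
O   O
OO  OO
O O O O

Derivation:
r0=0: O
r1=1: OO
r2=10: O O
r3=11: OOOO
r4=100: O   O
r5=101: OO  OO
r6=110: O O O O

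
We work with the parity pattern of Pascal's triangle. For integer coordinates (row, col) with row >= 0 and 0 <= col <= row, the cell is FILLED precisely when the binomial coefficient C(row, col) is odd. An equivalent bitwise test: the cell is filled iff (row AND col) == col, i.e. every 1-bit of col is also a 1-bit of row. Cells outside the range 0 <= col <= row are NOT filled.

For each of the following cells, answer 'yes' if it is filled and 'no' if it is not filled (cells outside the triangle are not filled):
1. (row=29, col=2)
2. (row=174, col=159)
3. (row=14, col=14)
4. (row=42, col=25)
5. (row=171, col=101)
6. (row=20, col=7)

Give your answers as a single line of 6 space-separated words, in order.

(29,2): row=0b11101, col=0b10, row AND col = 0b0 = 0; 0 != 2 -> empty
(174,159): row=0b10101110, col=0b10011111, row AND col = 0b10001110 = 142; 142 != 159 -> empty
(14,14): row=0b1110, col=0b1110, row AND col = 0b1110 = 14; 14 == 14 -> filled
(42,25): row=0b101010, col=0b11001, row AND col = 0b1000 = 8; 8 != 25 -> empty
(171,101): row=0b10101011, col=0b1100101, row AND col = 0b100001 = 33; 33 != 101 -> empty
(20,7): row=0b10100, col=0b111, row AND col = 0b100 = 4; 4 != 7 -> empty

Answer: no no yes no no no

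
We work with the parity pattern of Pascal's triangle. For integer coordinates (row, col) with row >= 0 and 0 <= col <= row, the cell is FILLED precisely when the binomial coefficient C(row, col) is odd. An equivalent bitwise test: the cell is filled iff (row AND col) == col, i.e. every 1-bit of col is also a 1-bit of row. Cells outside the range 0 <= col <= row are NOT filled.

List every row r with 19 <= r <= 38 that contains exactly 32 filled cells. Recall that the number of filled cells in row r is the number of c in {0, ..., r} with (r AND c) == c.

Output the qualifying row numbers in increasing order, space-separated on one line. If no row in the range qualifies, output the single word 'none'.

Row r has 2^popcount(r) filled cells, so we need popcount(r) = log2(32) = 5.
Scan r = 19..38 and keep those with exactly 5 one-bits:
r=19=10011 popcount=3 -> skip
r=20=10100 popcount=2 -> skip
r=21=10101 popcount=3 -> skip
r=22=10110 popcount=3 -> skip
r=23=10111 popcount=4 -> skip
r=24=11000 popcount=2 -> skip
r=25=11001 popcount=3 -> skip
r=26=11010 popcount=3 -> skip
r=27=11011 popcount=4 -> skip
r=28=11100 popcount=3 -> skip
r=29=11101 popcount=4 -> skip
r=30=11110 popcount=4 -> skip
r=31=11111 popcount=5 -> KEEP
r=32=100000 popcount=1 -> skip
r=33=100001 popcount=2 -> skip
r=34=100010 popcount=2 -> skip
r=35=100011 popcount=3 -> skip
r=36=100100 popcount=2 -> skip
r=37=100101 popcount=3 -> skip
r=38=100110 popcount=3 -> skip
Kept rows: 31

Answer: 31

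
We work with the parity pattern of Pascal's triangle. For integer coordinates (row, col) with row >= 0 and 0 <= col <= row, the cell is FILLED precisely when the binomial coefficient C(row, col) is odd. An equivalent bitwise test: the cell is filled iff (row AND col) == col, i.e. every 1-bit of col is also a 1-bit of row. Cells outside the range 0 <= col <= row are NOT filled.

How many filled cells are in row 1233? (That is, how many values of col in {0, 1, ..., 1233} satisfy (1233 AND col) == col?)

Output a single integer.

1233 in binary = 10011010001
popcount(1233) = number of 1-bits in 10011010001 = 5
A col c satisfies (1233 AND c) == c iff every set bit of c is also set in 1233; each of the 5 set bits of 1233 can independently be on or off in c.
count = 2^5 = 32

Answer: 32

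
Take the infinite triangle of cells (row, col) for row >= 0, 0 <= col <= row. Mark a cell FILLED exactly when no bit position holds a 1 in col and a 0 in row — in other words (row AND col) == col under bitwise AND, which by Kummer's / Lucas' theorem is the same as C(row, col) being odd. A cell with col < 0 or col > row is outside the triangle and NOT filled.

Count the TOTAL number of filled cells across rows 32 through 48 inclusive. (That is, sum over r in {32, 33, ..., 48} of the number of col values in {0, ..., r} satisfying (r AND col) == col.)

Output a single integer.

r32=100000 pc1: +2 =2
r33=100001 pc2: +4 =6
r34=100010 pc2: +4 =10
r35=100011 pc3: +8 =18
r36=100100 pc2: +4 =22
r37=100101 pc3: +8 =30
r38=100110 pc3: +8 =38
r39=100111 pc4: +16 =54
r40=101000 pc2: +4 =58
r41=101001 pc3: +8 =66
r42=101010 pc3: +8 =74
r43=101011 pc4: +16 =90
r44=101100 pc3: +8 =98
r45=101101 pc4: +16 =114
r46=101110 pc4: +16 =130
r47=101111 pc5: +32 =162
r48=110000 pc2: +4 =166

Answer: 166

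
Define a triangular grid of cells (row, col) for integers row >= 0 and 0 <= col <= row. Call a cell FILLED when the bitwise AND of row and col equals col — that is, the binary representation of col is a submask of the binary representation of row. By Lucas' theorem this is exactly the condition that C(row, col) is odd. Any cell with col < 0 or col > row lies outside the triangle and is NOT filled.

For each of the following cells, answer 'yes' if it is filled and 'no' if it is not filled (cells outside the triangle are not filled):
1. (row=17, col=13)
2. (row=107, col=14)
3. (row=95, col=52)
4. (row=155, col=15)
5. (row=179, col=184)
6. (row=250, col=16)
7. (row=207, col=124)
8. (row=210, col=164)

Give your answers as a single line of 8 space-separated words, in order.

Answer: no no no no no yes no no

Derivation:
(17,13): row=0b10001, col=0b1101, row AND col = 0b1 = 1; 1 != 13 -> empty
(107,14): row=0b1101011, col=0b1110, row AND col = 0b1010 = 10; 10 != 14 -> empty
(95,52): row=0b1011111, col=0b110100, row AND col = 0b10100 = 20; 20 != 52 -> empty
(155,15): row=0b10011011, col=0b1111, row AND col = 0b1011 = 11; 11 != 15 -> empty
(179,184): col outside [0, 179] -> not filled
(250,16): row=0b11111010, col=0b10000, row AND col = 0b10000 = 16; 16 == 16 -> filled
(207,124): row=0b11001111, col=0b1111100, row AND col = 0b1001100 = 76; 76 != 124 -> empty
(210,164): row=0b11010010, col=0b10100100, row AND col = 0b10000000 = 128; 128 != 164 -> empty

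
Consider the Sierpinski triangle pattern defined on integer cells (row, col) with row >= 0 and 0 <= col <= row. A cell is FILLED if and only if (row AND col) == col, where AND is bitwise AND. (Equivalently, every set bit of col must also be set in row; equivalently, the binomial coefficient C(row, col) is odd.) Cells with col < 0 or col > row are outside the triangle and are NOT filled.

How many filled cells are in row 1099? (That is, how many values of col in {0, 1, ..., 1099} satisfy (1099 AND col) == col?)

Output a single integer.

1099 in binary = 10001001011
popcount(1099) = number of 1-bits in 10001001011 = 5
A col c satisfies (1099 AND c) == c iff every set bit of c is also set in 1099; each of the 5 set bits of 1099 can independently be on or off in c.
count = 2^5 = 32

Answer: 32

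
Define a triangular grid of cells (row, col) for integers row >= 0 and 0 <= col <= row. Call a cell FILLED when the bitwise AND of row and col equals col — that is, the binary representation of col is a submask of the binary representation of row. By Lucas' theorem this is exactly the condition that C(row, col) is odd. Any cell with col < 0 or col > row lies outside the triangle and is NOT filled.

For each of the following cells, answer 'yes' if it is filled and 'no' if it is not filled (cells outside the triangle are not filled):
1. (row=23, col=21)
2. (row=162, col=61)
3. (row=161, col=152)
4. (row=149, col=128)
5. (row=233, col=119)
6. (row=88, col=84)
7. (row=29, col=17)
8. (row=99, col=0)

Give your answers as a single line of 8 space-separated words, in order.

Answer: yes no no yes no no yes yes

Derivation:
(23,21): row=0b10111, col=0b10101, row AND col = 0b10101 = 21; 21 == 21 -> filled
(162,61): row=0b10100010, col=0b111101, row AND col = 0b100000 = 32; 32 != 61 -> empty
(161,152): row=0b10100001, col=0b10011000, row AND col = 0b10000000 = 128; 128 != 152 -> empty
(149,128): row=0b10010101, col=0b10000000, row AND col = 0b10000000 = 128; 128 == 128 -> filled
(233,119): row=0b11101001, col=0b1110111, row AND col = 0b1100001 = 97; 97 != 119 -> empty
(88,84): row=0b1011000, col=0b1010100, row AND col = 0b1010000 = 80; 80 != 84 -> empty
(29,17): row=0b11101, col=0b10001, row AND col = 0b10001 = 17; 17 == 17 -> filled
(99,0): row=0b1100011, col=0b0, row AND col = 0b0 = 0; 0 == 0 -> filled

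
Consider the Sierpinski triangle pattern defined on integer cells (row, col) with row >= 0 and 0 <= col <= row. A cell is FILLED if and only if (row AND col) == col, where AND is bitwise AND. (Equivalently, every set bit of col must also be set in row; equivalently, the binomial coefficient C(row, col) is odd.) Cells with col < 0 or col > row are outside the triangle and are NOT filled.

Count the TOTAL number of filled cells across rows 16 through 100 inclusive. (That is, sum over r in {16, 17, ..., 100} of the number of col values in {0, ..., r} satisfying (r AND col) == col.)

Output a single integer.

r16=10000 pc1: +2 =2
r17=10001 pc2: +4 =6
r18=10010 pc2: +4 =10
r19=10011 pc3: +8 =18
r20=10100 pc2: +4 =22
r21=10101 pc3: +8 =30
r22=10110 pc3: +8 =38
r23=10111 pc4: +16 =54
r24=11000 pc2: +4 =58
r25=11001 pc3: +8 =66
r26=11010 pc3: +8 =74
r27=11011 pc4: +16 =90
r28=11100 pc3: +8 =98
r29=11101 pc4: +16 =114
r30=11110 pc4: +16 =130
r31=11111 pc5: +32 =162
r32=100000 pc1: +2 =164
r33=100001 pc2: +4 =168
r34=100010 pc2: +4 =172
r35=100011 pc3: +8 =180
r36=100100 pc2: +4 =184
r37=100101 pc3: +8 =192
r38=100110 pc3: +8 =200
r39=100111 pc4: +16 =216
r40=101000 pc2: +4 =220
r41=101001 pc3: +8 =228
r42=101010 pc3: +8 =236
r43=101011 pc4: +16 =252
r44=101100 pc3: +8 =260
r45=101101 pc4: +16 =276
r46=101110 pc4: +16 =292
r47=101111 pc5: +32 =324
r48=110000 pc2: +4 =328
r49=110001 pc3: +8 =336
r50=110010 pc3: +8 =344
r51=110011 pc4: +16 =360
r52=110100 pc3: +8 =368
r53=110101 pc4: +16 =384
r54=110110 pc4: +16 =400
r55=110111 pc5: +32 =432
r56=111000 pc3: +8 =440
r57=111001 pc4: +16 =456
r58=111010 pc4: +16 =472
r59=111011 pc5: +32 =504
r60=111100 pc4: +16 =520
r61=111101 pc5: +32 =552
r62=111110 pc5: +32 =584
r63=111111 pc6: +64 =648
r64=1000000 pc1: +2 =650
r65=1000001 pc2: +4 =654
r66=1000010 pc2: +4 =658
r67=1000011 pc3: +8 =666
r68=1000100 pc2: +4 =670
r69=1000101 pc3: +8 =678
r70=1000110 pc3: +8 =686
r71=1000111 pc4: +16 =702
r72=1001000 pc2: +4 =706
r73=1001001 pc3: +8 =714
r74=1001010 pc3: +8 =722
r75=1001011 pc4: +16 =738
r76=1001100 pc3: +8 =746
r77=1001101 pc4: +16 =762
r78=1001110 pc4: +16 =778
r79=1001111 pc5: +32 =810
r80=1010000 pc2: +4 =814
r81=1010001 pc3: +8 =822
r82=1010010 pc3: +8 =830
r83=1010011 pc4: +16 =846
r84=1010100 pc3: +8 =854
r85=1010101 pc4: +16 =870
r86=1010110 pc4: +16 =886
r87=1010111 pc5: +32 =918
r88=1011000 pc3: +8 =926
r89=1011001 pc4: +16 =942
r90=1011010 pc4: +16 =958
r91=1011011 pc5: +32 =990
r92=1011100 pc4: +16 =1006
r93=1011101 pc5: +32 =1038
r94=1011110 pc5: +32 =1070
r95=1011111 pc6: +64 =1134
r96=1100000 pc2: +4 =1138
r97=1100001 pc3: +8 =1146
r98=1100010 pc3: +8 =1154
r99=1100011 pc4: +16 =1170
r100=1100100 pc3: +8 =1178

Answer: 1178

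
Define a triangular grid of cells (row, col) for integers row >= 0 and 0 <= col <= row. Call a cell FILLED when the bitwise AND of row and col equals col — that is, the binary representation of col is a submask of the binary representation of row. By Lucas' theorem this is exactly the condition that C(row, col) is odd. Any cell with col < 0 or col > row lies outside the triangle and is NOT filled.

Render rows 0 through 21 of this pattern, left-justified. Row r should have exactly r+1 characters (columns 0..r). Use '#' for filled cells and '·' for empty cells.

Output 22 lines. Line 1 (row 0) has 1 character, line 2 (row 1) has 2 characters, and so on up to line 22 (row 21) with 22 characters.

Answer: #
##
#·#
####
#···#
##··##
#·#·#·#
########
#·······#
##······##
#·#·····#·#
####····####
#···#···#···#
##··##··##··##
#·#·#·#·#·#·#·#
################
#···············#
##··············##
#·#·············#·#
####············####
#···#···········#···#
##··##··········##··##

Derivation:
r0=0: #
r1=1: ##
r2=10: #·#
r3=11: ####
r4=100: #···#
r5=101: ##··##
r6=110: #·#·#·#
r7=111: ########
r8=1000: #·······#
r9=1001: ##······##
r10=1010: #·#·····#·#
r11=1011: ####····####
r12=1100: #···#···#···#
r13=1101: ##··##··##··##
r14=1110: #·#·#·#·#·#·#·#
r15=1111: ################
r16=10000: #···············#
r17=10001: ##··············##
r18=10010: #·#·············#·#
r19=10011: ####············####
r20=10100: #···#···········#···#
r21=10101: ##··##··········##··##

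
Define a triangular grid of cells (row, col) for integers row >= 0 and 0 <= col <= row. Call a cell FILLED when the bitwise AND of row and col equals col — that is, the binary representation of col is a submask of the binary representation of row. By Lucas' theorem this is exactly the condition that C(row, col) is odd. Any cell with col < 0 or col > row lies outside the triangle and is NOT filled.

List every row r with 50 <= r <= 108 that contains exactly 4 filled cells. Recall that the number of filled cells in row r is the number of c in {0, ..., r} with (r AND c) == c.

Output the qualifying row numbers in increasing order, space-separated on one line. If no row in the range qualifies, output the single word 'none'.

Answer: 65 66 68 72 80 96

Derivation:
Row r has 2^popcount(r) filled cells, so we need popcount(r) = log2(4) = 2.
Scan r = 50..108 and keep those with exactly 2 one-bits:
r=50=110010 popcount=3 -> skip
r=51=110011 popcount=4 -> skip
r=52=110100 popcount=3 -> skip
r=53=110101 popcount=4 -> skip
r=54=110110 popcount=4 -> skip
r=55=110111 popcount=5 -> skip
r=56=111000 popcount=3 -> skip
r=57=111001 popcount=4 -> skip
r=58=111010 popcount=4 -> skip
r=59=111011 popcount=5 -> skip
r=60=111100 popcount=4 -> skip
r=61=111101 popcount=5 -> skip
r=62=111110 popcount=5 -> skip
r=63=111111 popcount=6 -> skip
r=64=1000000 popcount=1 -> skip
r=65=1000001 popcount=2 -> KEEP
r=66=1000010 popcount=2 -> KEEP
r=67=1000011 popcount=3 -> skip
r=68=1000100 popcount=2 -> KEEP
r=69=1000101 popcount=3 -> skip
r=70=1000110 popcount=3 -> skip
r=71=1000111 popcount=4 -> skip
r=72=1001000 popcount=2 -> KEEP
r=73=1001001 popcount=3 -> skip
r=74=1001010 popcount=3 -> skip
r=75=1001011 popcount=4 -> skip
r=76=1001100 popcount=3 -> skip
r=77=1001101 popcount=4 -> skip
r=78=1001110 popcount=4 -> skip
r=79=1001111 popcount=5 -> skip
r=80=1010000 popcount=2 -> KEEP
r=81=1010001 popcount=3 -> skip
r=82=1010010 popcount=3 -> skip
r=83=1010011 popcount=4 -> skip
r=84=1010100 popcount=3 -> skip
r=85=1010101 popcount=4 -> skip
r=86=1010110 popcount=4 -> skip
r=87=1010111 popcount=5 -> skip
r=88=1011000 popcount=3 -> skip
r=89=1011001 popcount=4 -> skip
r=90=1011010 popcount=4 -> skip
r=91=1011011 popcount=5 -> skip
r=92=1011100 popcount=4 -> skip
r=93=1011101 popcount=5 -> skip
r=94=1011110 popcount=5 -> skip
r=95=1011111 popcount=6 -> skip
r=96=1100000 popcount=2 -> KEEP
r=97=1100001 popcount=3 -> skip
r=98=1100010 popcount=3 -> skip
r=99=1100011 popcount=4 -> skip
r=100=1100100 popcount=3 -> skip
r=101=1100101 popcount=4 -> skip
r=102=1100110 popcount=4 -> skip
r=103=1100111 popcount=5 -> skip
r=104=1101000 popcount=3 -> skip
r=105=1101001 popcount=4 -> skip
r=106=1101010 popcount=4 -> skip
r=107=1101011 popcount=5 -> skip
r=108=1101100 popcount=4 -> skip
Kept rows: 65 66 68 72 80 96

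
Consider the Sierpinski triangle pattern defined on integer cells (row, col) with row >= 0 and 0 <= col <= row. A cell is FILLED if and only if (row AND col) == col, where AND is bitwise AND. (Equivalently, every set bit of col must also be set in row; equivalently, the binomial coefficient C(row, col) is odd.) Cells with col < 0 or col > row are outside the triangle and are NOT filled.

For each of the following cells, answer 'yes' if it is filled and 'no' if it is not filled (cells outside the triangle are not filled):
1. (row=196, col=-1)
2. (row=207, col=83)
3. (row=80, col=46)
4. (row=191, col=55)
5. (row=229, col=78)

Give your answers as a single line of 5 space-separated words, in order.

Answer: no no no yes no

Derivation:
(196,-1): col outside [0, 196] -> not filled
(207,83): row=0b11001111, col=0b1010011, row AND col = 0b1000011 = 67; 67 != 83 -> empty
(80,46): row=0b1010000, col=0b101110, row AND col = 0b0 = 0; 0 != 46 -> empty
(191,55): row=0b10111111, col=0b110111, row AND col = 0b110111 = 55; 55 == 55 -> filled
(229,78): row=0b11100101, col=0b1001110, row AND col = 0b1000100 = 68; 68 != 78 -> empty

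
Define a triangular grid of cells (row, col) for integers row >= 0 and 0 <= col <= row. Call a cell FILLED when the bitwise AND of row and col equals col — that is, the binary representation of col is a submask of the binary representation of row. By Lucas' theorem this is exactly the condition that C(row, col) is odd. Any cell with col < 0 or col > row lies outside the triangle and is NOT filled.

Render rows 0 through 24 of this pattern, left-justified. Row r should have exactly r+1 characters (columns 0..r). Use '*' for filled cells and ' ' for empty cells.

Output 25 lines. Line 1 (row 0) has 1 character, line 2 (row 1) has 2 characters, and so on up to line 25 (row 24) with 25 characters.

Answer: *
**
* *
****
*   *
**  **
* * * *
********
*       *
**      **
* *     * *
****    ****
*   *   *   *
**  **  **  **
* * * * * * * *
****************
*               *
**              **
* *             * *
****            ****
*   *           *   *
**  **          **  **
* * * *         * * * *
********        ********
*       *       *       *

Derivation:
r0=0: *
r1=1: **
r2=10: * *
r3=11: ****
r4=100: *   *
r5=101: **  **
r6=110: * * * *
r7=111: ********
r8=1000: *       *
r9=1001: **      **
r10=1010: * *     * *
r11=1011: ****    ****
r12=1100: *   *   *   *
r13=1101: **  **  **  **
r14=1110: * * * * * * * *
r15=1111: ****************
r16=10000: *               *
r17=10001: **              **
r18=10010: * *             * *
r19=10011: ****            ****
r20=10100: *   *           *   *
r21=10101: **  **          **  **
r22=10110: * * * *         * * * *
r23=10111: ********        ********
r24=11000: *       *       *       *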